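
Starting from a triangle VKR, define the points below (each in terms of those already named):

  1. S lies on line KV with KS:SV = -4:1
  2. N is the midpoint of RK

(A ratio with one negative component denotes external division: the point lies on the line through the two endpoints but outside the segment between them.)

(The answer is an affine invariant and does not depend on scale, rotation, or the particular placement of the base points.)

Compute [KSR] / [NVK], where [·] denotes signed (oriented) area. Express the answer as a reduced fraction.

Work in coordinates with V = (0, 0), K = (1, 0), R = (0, 1).
1. S lies on line KV with KS:SV = -4:1 ⇒ S = (-1/3, 0)
2. N is the midpoint of RK ⇒ N = (1/2, 1/2)
2·[KSR] = -4/3, 2·[NVK] = 1/2
[KSR]:[NVK] = -4/3:1/2 = -8/3

[KSR]:[NVK] = -8/3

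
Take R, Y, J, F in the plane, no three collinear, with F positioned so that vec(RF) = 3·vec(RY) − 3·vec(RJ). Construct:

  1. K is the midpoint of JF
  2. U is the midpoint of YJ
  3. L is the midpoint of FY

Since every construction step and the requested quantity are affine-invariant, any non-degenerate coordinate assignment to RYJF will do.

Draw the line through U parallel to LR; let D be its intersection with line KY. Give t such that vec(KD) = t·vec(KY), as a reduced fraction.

t = 6/5

Work in coordinates with R = (0, 0), Y = (1, 0), J = (0, 1), F = (3, -3).
1. K is the midpoint of JF ⇒ K = (3/2, -1)
2. U is the midpoint of YJ ⇒ U = (1/2, 1/2)
3. L is the midpoint of FY ⇒ L = (2, -3/2)
through U parallel to LR: direction (-2, 3/2); meets KY at D = (9/10, 1/5)
D = K + t·(Y−K) with t = 6/5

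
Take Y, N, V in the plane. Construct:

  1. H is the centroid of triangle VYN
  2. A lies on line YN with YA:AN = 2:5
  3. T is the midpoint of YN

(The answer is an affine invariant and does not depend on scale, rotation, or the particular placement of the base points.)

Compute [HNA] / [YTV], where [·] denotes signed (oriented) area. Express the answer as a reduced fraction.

[HNA]:[YTV] = -10/21

Choose coordinates Y = (0, 0), N = (1, 0), V = (0, 1).
1. H is the centroid of triangle VYN ⇒ H = (1/3, 1/3)
2. A lies on line YN with YA:AN = 2:5 ⇒ A = (2/7, 0)
3. T is the midpoint of YN ⇒ T = (1/2, 0)
2·[HNA] = -5/21, 2·[YTV] = 1/2
[HNA]:[YTV] = -5/21:1/2 = -10/21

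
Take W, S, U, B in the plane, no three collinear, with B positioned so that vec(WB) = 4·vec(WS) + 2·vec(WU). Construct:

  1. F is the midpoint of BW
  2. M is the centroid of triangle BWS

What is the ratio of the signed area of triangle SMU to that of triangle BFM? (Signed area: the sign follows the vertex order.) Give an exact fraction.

[SMU]:[BFM] = 4

Choose coordinates W = (0, 0), S = (1, 0), U = (0, 1), B = (4, 2).
1. F is the midpoint of BW ⇒ F = (2, 1)
2. M is the centroid of triangle BWS ⇒ M = (5/3, 2/3)
2·[SMU] = 4/3, 2·[BFM] = 1/3
[SMU]:[BFM] = 4/3:1/3 = 4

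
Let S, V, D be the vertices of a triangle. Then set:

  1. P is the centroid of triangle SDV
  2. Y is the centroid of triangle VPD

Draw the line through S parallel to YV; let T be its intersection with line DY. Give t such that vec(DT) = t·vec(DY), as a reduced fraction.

t = 5

Choose coordinates S = (0, 0), V = (1, 0), D = (0, 1).
1. P is the centroid of triangle SDV ⇒ P = (1/3, 1/3)
2. Y is the centroid of triangle VPD ⇒ Y = (4/9, 4/9)
through S parallel to YV: direction (5/9, -4/9); meets DY at T = (20/9, -16/9)
T = D + t·(Y−D) with t = 5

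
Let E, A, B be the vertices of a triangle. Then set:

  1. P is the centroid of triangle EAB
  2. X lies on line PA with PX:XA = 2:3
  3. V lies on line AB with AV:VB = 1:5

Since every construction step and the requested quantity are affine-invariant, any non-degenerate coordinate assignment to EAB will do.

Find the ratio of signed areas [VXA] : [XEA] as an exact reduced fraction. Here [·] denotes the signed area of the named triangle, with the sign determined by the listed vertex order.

[VXA]:[XEA] = 1/6

Set E = (0, 0), A = (1, 0), B = (0, 1); any affine frame gives the same invariant.
1. P is the centroid of triangle EAB ⇒ P = (1/3, 1/3)
2. X lies on line PA with PX:XA = 2:3 ⇒ X = (3/5, 1/5)
3. V lies on line AB with AV:VB = 1:5 ⇒ V = (5/6, 1/6)
2·[VXA] = 1/30, 2·[XEA] = 1/5
[VXA]:[XEA] = 1/30:1/5 = 1/6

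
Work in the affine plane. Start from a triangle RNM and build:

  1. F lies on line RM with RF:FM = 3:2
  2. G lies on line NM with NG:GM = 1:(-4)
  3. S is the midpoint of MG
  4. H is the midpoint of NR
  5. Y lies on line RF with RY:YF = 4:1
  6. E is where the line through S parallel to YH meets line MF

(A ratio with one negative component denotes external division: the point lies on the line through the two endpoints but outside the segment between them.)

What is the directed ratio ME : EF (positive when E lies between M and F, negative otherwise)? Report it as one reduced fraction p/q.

Choose coordinates R = (0, 0), N = (1, 0), M = (0, 1).
1. F lies on line RM with RF:FM = 3:2 ⇒ F = (0, 3/5)
2. G lies on line NM with NG:GM = 1:(-4) ⇒ G = (4/3, -1/3)
3. S is the midpoint of MG ⇒ S = (2/3, 1/3)
4. H is the midpoint of NR ⇒ H = (1/2, 0)
5. Y lies on line RF with RY:YF = 4:1 ⇒ Y = (0, 12/25)
6. E is where the line through S parallel to YH meets line MF ⇒ E = (0, 73/75)
E = M + t·(F−M) with t = 1/15, so ME:EF = t:(1−t) = 1/15:14/15

ME:EF = 1/14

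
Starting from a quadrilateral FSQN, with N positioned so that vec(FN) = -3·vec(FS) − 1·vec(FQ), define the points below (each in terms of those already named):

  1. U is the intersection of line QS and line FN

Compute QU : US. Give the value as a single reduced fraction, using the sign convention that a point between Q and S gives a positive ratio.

QU:US = 3

Assign F = (0, 0), S = (1, 0), Q = (0, 1), N = (-3, -1) — the answer is frame-independent, so this choice is without loss of generality.
1. U is the intersection of line QS and line FN ⇒ U = (3/4, 1/4)
U = Q + t·(S−Q) with t = 3/4, so QU:US = t:(1−t) = 3/4:1/4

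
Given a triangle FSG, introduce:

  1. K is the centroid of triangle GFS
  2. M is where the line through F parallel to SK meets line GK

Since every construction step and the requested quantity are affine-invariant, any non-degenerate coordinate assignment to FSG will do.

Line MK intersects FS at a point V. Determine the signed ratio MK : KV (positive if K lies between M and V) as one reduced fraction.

Choose coordinates F = (0, 0), S = (1, 0), G = (0, 1).
1. K is the centroid of triangle GFS ⇒ K = (1/3, 1/3)
2. M is where the line through F parallel to SK meets line GK ⇒ M = (2/3, -1/3)
line MK meets FS at V = (1/2, 0)
K = M + t·(V−M) with t = 2, so MK:KV = 2:-1

MK:KV = -2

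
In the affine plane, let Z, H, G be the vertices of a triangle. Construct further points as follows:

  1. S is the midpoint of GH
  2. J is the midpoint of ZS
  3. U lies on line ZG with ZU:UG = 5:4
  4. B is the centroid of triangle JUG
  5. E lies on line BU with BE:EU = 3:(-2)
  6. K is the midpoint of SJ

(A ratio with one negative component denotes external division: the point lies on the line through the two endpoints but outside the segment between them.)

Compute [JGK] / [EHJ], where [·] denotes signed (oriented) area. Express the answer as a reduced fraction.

[JGK]:[EHJ] = 9/4

Set Z = (0, 0), H = (1, 0), G = (0, 1); any affine frame gives the same invariant.
1. S is the midpoint of GH ⇒ S = (1/2, 1/2)
2. J is the midpoint of ZS ⇒ J = (1/4, 1/4)
3. U lies on line ZG with ZU:UG = 5:4 ⇒ U = (0, 5/9)
4. B is the centroid of triangle JUG ⇒ B = (1/12, 65/108)
5. E lies on line BU with BE:EU = 3:(-2) ⇒ E = (-1/6, 25/54)
6. K is the midpoint of SJ ⇒ K = (3/8, 3/8)
2·[JGK] = -1/8, 2·[EHJ] = -1/18
[JGK]:[EHJ] = -1/8:-1/18 = 9/4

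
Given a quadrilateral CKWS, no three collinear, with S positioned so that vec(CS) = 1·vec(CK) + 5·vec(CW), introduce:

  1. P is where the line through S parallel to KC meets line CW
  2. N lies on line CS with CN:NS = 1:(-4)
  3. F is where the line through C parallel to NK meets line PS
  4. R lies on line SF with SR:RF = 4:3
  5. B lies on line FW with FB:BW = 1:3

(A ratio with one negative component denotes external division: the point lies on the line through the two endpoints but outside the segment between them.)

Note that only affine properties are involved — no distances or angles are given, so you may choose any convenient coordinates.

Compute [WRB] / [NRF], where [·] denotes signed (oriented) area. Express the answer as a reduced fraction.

Assign C = (0, 0), K = (1, 0), W = (0, 1), S = (1, 5) — the answer is frame-independent, so this choice is without loss of generality.
1. P is where the line through S parallel to KC meets line CW ⇒ P = (0, 5)
2. N lies on line CS with CN:NS = 1:(-4) ⇒ N = (-1/3, -5/3)
3. F is where the line through C parallel to NK meets line PS ⇒ F = (4, 5)
4. R lies on line SF with SR:RF = 4:3 ⇒ R = (19/7, 5)
5. B lies on line FW with FB:BW = 1:3 ⇒ B = (3, 4)
2·[WRB] = -27/7, 2·[NRF] = -60/7
[WRB]:[NRF] = -27/7:-60/7 = 9/20

[WRB]:[NRF] = 9/20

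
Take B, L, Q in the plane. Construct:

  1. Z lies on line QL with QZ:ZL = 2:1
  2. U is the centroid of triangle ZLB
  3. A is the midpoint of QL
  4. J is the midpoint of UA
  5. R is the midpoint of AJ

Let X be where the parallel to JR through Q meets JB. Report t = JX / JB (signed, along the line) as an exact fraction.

Set B = (0, 0), L = (1, 0), Q = (0, 1); any affine frame gives the same invariant.
1. Z lies on line QL with QZ:ZL = 2:1 ⇒ Z = (2/3, 1/3)
2. U is the centroid of triangle ZLB ⇒ U = (5/9, 1/9)
3. A is the midpoint of QL ⇒ A = (1/2, 1/2)
4. J is the midpoint of UA ⇒ J = (19/36, 11/36)
5. R is the midpoint of AJ ⇒ R = (37/72, 29/72)
through Q parallel to JR: direction (-1/72, 7/72); meets JB at X = (19/144, 11/144)
X = J + t·(B−J) with t = 3/4

t = 3/4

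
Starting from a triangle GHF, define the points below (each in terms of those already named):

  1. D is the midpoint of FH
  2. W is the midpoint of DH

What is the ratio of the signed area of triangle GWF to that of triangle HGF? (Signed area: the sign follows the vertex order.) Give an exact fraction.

Choose coordinates G = (0, 0), H = (1, 0), F = (0, 1).
1. D is the midpoint of FH ⇒ D = (1/2, 1/2)
2. W is the midpoint of DH ⇒ W = (3/4, 1/4)
2·[GWF] = 3/4, 2·[HGF] = -1
[GWF]:[HGF] = 3/4:-1 = -3/4

[GWF]:[HGF] = -3/4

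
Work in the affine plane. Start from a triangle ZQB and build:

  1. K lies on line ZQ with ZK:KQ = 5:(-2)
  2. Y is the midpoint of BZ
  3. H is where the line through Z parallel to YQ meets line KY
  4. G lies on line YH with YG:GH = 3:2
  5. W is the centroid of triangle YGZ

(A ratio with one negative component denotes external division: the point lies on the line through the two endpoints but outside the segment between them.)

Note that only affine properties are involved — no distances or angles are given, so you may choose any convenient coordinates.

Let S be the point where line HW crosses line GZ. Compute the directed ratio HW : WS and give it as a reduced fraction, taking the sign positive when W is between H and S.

Assign Z = (0, 0), Q = (1, 0), B = (0, 1) — the answer is frame-independent, so this choice is without loss of generality.
1. K lies on line ZQ with ZK:KQ = 5:(-2) ⇒ K = (5/3, 0)
2. Y is the midpoint of BZ ⇒ Y = (0, 1/2)
3. H is where the line through Z parallel to YQ meets line KY ⇒ H = (-5/2, 5/4)
4. G lies on line YH with YG:GH = 3:2 ⇒ G = (-3/2, 19/20)
5. W is the centroid of triangle YGZ ⇒ W = (-1/2, 29/60)
line HW meets GZ at S = (-7/6, 133/180)
W = H + t·(S−H) with t = 3/2, so HW:WS = 3/2:-1/2

HW:WS = -3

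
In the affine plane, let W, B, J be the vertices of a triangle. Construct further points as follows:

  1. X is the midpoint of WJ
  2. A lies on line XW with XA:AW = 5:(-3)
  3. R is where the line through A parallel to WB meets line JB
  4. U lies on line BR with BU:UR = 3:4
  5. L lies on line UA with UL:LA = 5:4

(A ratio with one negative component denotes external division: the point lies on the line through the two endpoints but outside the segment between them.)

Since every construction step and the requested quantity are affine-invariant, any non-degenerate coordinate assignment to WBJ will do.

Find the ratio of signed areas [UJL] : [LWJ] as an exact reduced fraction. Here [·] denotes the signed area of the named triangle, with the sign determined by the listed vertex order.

Choose coordinates W = (0, 0), B = (1, 0), J = (0, 1).
1. X is the midpoint of WJ ⇒ X = (0, 1/2)
2. A lies on line XW with XA:AW = 5:(-3) ⇒ A = (0, -3/4)
3. R is where the line through A parallel to WB meets line JB ⇒ R = (7/4, -3/4)
4. U lies on line BR with BU:UR = 3:4 ⇒ U = (37/28, -9/28)
5. L lies on line UA with UL:LA = 5:4 ⇒ L = (37/63, -47/84)
2·[UJL] = 185/144, 2·[LWJ] = -37/63
[UJL]:[LWJ] = 185/144:-37/63 = -35/16

[UJL]:[LWJ] = -35/16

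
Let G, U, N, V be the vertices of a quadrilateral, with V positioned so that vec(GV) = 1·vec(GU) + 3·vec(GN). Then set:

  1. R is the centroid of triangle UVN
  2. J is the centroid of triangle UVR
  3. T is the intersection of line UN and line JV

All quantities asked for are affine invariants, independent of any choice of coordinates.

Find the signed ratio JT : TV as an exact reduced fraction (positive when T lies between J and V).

JT:TV = -4/9

Work in coordinates with G = (0, 0), U = (1, 0), N = (0, 1), V = (1, 3).
1. R is the centroid of triangle UVN ⇒ R = (2/3, 4/3)
2. J is the centroid of triangle UVR ⇒ J = (8/9, 13/9)
3. T is the intersection of line UN and line JV ⇒ T = (4/5, 1/5)
T = J + t·(V−J) with t = -4/5, so JT:TV = t:(1−t) = -4/5:9/5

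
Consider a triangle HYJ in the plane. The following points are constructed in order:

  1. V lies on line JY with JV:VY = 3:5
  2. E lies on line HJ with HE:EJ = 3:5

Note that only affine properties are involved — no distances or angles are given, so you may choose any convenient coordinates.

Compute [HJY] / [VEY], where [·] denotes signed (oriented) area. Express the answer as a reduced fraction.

Choose coordinates H = (0, 0), Y = (1, 0), J = (0, 1).
1. V lies on line JY with JV:VY = 3:5 ⇒ V = (3/8, 5/8)
2. E lies on line HJ with HE:EJ = 3:5 ⇒ E = (0, 3/8)
2·[HJY] = -1, 2·[VEY] = 25/64
[HJY]:[VEY] = -1:25/64 = -64/25

[HJY]:[VEY] = -64/25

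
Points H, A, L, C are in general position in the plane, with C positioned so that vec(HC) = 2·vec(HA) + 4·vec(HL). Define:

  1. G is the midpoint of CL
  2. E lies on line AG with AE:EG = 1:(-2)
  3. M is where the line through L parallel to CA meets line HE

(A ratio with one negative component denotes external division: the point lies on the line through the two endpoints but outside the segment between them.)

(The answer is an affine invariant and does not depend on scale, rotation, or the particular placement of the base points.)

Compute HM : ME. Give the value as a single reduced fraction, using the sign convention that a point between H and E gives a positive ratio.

Work in coordinates with H = (0, 0), A = (1, 0), L = (0, 1), C = (2, 4).
1. G is the midpoint of CL ⇒ G = (1, 5/2)
2. E lies on line AG with AE:EG = 1:(-2) ⇒ E = (1, -5/2)
3. M is where the line through L parallel to CA meets line HE ⇒ M = (-2/13, 5/13)
M = H + t·(E−H) with t = -2/13, so HM:ME = t:(1−t) = -2/13:15/13

HM:ME = -2/15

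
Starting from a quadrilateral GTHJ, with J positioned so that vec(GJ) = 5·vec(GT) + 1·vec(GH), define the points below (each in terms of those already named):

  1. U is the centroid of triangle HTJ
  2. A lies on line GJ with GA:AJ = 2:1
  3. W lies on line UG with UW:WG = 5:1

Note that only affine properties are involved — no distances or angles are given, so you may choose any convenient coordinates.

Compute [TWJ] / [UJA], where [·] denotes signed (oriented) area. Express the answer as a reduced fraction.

[TWJ]:[UJA] = 5/2

Assign G = (0, 0), T = (1, 0), H = (0, 1), J = (5, 1) — the answer is frame-independent, so this choice is without loss of generality.
1. U is the centroid of triangle HTJ ⇒ U = (2, 2/3)
2. A lies on line GJ with GA:AJ = 2:1 ⇒ A = (10/3, 2/3)
3. W lies on line UG with UW:WG = 5:1 ⇒ W = (1/3, 1/9)
2·[TWJ] = -10/9, 2·[UJA] = -4/9
[TWJ]:[UJA] = -10/9:-4/9 = 5/2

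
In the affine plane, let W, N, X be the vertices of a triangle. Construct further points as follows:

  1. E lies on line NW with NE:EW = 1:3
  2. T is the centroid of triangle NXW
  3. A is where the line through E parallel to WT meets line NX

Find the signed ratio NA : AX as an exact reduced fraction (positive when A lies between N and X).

Set W = (0, 0), N = (1, 0), X = (0, 1); any affine frame gives the same invariant.
1. E lies on line NW with NE:EW = 1:3 ⇒ E = (3/4, 0)
2. T is the centroid of triangle NXW ⇒ T = (1/3, 1/3)
3. A is where the line through E parallel to WT meets line NX ⇒ A = (7/8, 1/8)
A = N + t·(X−N) with t = 1/8, so NA:AX = t:(1−t) = 1/8:7/8

NA:AX = 1/7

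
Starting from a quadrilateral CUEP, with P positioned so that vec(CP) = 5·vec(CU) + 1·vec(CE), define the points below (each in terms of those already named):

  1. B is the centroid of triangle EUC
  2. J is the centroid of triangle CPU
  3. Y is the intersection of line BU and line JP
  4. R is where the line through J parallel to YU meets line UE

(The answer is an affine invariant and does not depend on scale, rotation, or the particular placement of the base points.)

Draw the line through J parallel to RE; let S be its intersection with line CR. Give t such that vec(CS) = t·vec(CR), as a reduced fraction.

t = 7/3

Choose coordinates C = (0, 0), U = (1, 0), E = (0, 1), P = (5, 1).
1. B is the centroid of triangle EUC ⇒ B = (1/3, 1/3)
2. J is the centroid of triangle CPU ⇒ J = (2, 1/3)
3. Y is the intersection of line BU and line JP ⇒ Y = (11/13, 1/13)
4. R is where the line through J parallel to YU meets line UE ⇒ R = (-2/3, 5/3)
through J parallel to RE: direction (2/3, -2/3); meets CR at S = (-14/9, 35/9)
S = C + t·(R−C) with t = 7/3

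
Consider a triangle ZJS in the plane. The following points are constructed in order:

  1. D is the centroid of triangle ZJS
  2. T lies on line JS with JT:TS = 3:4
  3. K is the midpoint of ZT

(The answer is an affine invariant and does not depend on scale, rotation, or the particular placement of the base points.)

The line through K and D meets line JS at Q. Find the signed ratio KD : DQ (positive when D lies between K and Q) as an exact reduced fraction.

KD:DQ = 1/2

Choose coordinates Z = (0, 0), J = (1, 0), S = (0, 1).
1. D is the centroid of triangle ZJS ⇒ D = (1/3, 1/3)
2. T lies on line JS with JT:TS = 3:4 ⇒ T = (4/7, 3/7)
3. K is the midpoint of ZT ⇒ K = (2/7, 3/14)
line KD meets JS at Q = (3/7, 4/7)
D = K + t·(Q−K) with t = 1/3, so KD:DQ = 1/3:2/3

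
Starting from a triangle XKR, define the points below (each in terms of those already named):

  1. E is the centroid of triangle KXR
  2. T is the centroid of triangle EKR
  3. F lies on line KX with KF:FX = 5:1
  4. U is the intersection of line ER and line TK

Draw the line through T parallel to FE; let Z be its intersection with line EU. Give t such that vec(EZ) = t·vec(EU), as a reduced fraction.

Set X = (0, 0), K = (1, 0), R = (0, 1); any affine frame gives the same invariant.
1. E is the centroid of triangle KXR ⇒ E = (1/3, 1/3)
2. T is the centroid of triangle EKR ⇒ T = (4/9, 4/9)
3. F lies on line KX with KF:FX = 5:1 ⇒ F = (1/6, 0)
4. U is the intersection of line ER and line TK ⇒ U = (1/6, 2/3)
through T parallel to FE: direction (1/6, 1/3); meets EU at Z = (13/36, 5/18)
Z = E + t·(U−E) with t = -1/6

t = -1/6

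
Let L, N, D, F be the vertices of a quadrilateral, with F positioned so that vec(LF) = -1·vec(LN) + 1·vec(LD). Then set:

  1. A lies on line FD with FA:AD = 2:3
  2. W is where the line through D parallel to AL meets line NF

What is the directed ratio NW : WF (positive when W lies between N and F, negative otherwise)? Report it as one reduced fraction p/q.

Set L = (0, 0), N = (1, 0), D = (0, 1), F = (-1, 1); any affine frame gives the same invariant.
1. A lies on line FD with FA:AD = 2:3 ⇒ A = (-3/5, 1)
2. W is where the line through D parallel to AL meets line NF ⇒ W = (3/7, 2/7)
W = N + t·(F−N) with t = 2/7, so NW:WF = t:(1−t) = 2/7:5/7

NW:WF = 2/5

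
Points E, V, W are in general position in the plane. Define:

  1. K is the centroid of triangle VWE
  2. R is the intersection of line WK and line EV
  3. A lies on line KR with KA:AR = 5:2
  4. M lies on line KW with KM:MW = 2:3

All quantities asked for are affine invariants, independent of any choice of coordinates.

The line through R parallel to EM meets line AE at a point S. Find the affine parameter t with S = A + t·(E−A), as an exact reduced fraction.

Work in coordinates with E = (0, 0), V = (1, 0), W = (0, 1).
1. K is the centroid of triangle VWE ⇒ K = (1/3, 1/3)
2. R is the intersection of line WK and line EV ⇒ R = (1/2, 0)
3. A lies on line KR with KA:AR = 5:2 ⇒ A = (19/42, 2/21)
4. M lies on line KW with KM:MW = 2:3 ⇒ M = (1/5, 3/5)
through R parallel to EM: direction (1/5, 3/5); meets AE at S = (57/106, 6/53)
S = A + t·(E−A) with t = -10/53

t = -10/53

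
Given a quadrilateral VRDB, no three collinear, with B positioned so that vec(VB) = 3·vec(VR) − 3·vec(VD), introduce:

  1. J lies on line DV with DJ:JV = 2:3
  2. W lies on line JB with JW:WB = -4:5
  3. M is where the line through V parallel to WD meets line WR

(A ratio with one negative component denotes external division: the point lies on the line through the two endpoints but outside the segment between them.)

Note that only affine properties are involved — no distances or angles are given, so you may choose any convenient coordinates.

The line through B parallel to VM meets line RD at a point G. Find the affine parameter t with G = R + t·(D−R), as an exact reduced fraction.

t = 4

Work in coordinates with V = (0, 0), R = (1, 0), D = (0, 1), B = (3, -3).
1. J lies on line DV with DJ:JV = 2:3 ⇒ J = (0, 3/5)
2. W lies on line JB with JW:WB = -4:5 ⇒ W = (-12, 15)
3. M is where the line through V parallel to WD meets line WR ⇒ M = (-90, 105)
through B parallel to VM: direction (-90, 105); meets RD at G = (-3, 4)
G = R + t·(D−R) with t = 4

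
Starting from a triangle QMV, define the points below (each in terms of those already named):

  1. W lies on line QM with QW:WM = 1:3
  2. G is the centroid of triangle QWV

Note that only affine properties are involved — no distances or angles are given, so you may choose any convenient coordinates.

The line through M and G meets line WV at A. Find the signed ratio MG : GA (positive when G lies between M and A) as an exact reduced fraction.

MG:GA = -10

Assign Q = (0, 0), M = (1, 0), V = (0, 1) — the answer is frame-independent, so this choice is without loss of generality.
1. W lies on line QM with QW:WM = 1:3 ⇒ W = (1/4, 0)
2. G is the centroid of triangle QWV ⇒ G = (1/12, 1/3)
line MG meets WV at A = (7/40, 3/10)
G = M + t·(A−M) with t = 10/9, so MG:GA = 10/9:-1/9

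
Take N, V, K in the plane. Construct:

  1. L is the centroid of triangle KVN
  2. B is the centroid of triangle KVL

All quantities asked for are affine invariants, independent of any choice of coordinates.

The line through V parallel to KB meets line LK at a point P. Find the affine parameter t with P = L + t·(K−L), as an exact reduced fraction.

t = 2

Set N = (0, 0), V = (1, 0), K = (0, 1); any affine frame gives the same invariant.
1. L is the centroid of triangle KVN ⇒ L = (1/3, 1/3)
2. B is the centroid of triangle KVL ⇒ B = (4/9, 4/9)
through V parallel to KB: direction (4/9, -5/9); meets LK at P = (-1/3, 5/3)
P = L + t·(K−L) with t = 2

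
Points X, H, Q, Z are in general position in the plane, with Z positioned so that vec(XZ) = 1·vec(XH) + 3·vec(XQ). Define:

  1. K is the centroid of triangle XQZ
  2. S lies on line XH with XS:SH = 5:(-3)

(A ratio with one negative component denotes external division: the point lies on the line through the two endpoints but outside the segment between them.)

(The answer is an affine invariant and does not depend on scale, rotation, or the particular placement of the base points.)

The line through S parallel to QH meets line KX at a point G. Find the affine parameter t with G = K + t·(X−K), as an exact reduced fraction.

t = -1/2

Assign X = (0, 0), H = (1, 0), Q = (0, 1), Z = (1, 3) — the answer is frame-independent, so this choice is without loss of generality.
1. K is the centroid of triangle XQZ ⇒ K = (1/3, 4/3)
2. S lies on line XH with XS:SH = 5:(-3) ⇒ S = (5/2, 0)
through S parallel to QH: direction (1, -1); meets KX at G = (1/2, 2)
G = K + t·(X−K) with t = -1/2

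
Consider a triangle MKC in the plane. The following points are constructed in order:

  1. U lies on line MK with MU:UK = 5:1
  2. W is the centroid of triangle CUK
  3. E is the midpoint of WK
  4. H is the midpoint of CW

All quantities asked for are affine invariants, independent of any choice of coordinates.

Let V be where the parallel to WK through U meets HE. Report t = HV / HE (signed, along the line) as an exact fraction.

t = 3

Choose coordinates M = (0, 0), K = (1, 0), C = (0, 1).
1. U lies on line MK with MU:UK = 5:1 ⇒ U = (5/6, 0)
2. W is the centroid of triangle CUK ⇒ W = (11/18, 1/3)
3. E is the midpoint of WK ⇒ E = (29/36, 1/6)
4. H is the midpoint of CW ⇒ H = (11/36, 2/3)
through U parallel to WK: direction (7/18, -1/3); meets HE at V = (65/36, -5/6)
V = H + t·(E−H) with t = 3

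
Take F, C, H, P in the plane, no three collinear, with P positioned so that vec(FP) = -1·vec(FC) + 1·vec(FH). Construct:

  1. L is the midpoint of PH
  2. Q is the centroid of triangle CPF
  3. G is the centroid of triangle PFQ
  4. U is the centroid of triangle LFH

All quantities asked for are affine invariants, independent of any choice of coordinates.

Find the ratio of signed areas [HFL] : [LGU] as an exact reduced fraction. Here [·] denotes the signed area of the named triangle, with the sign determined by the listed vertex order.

[HFL]:[LGU] = -27/7

Work in coordinates with F = (0, 0), C = (1, 0), H = (0, 1), P = (-1, 1).
1. L is the midpoint of PH ⇒ L = (-1/2, 1)
2. Q is the centroid of triangle CPF ⇒ Q = (0, 1/3)
3. G is the centroid of triangle PFQ ⇒ G = (-1/3, 4/9)
4. U is the centroid of triangle LFH ⇒ U = (-1/6, 2/3)
2·[HFL] = -1/2, 2·[LGU] = 7/54
[HFL]:[LGU] = -1/2:7/54 = -27/7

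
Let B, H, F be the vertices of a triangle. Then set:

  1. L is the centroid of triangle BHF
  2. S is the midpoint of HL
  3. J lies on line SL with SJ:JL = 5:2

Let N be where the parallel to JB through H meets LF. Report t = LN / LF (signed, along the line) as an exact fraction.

t = -7/8

Set B = (0, 0), H = (1, 0), F = (0, 1); any affine frame gives the same invariant.
1. L is the centroid of triangle BHF ⇒ L = (1/3, 1/3)
2. S is the midpoint of HL ⇒ S = (2/3, 1/6)
3. J lies on line SL with SJ:JL = 5:2 ⇒ J = (3/7, 2/7)
through H parallel to JB: direction (-3/7, -2/7); meets LF at N = (5/8, -1/4)
N = L + t·(F−L) with t = -7/8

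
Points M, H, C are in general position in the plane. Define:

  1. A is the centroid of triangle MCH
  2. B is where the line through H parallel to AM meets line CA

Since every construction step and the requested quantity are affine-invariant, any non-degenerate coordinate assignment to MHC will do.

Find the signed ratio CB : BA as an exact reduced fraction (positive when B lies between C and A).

Work in coordinates with M = (0, 0), H = (1, 0), C = (0, 1).
1. A is the centroid of triangle MCH ⇒ A = (1/3, 1/3)
2. B is where the line through H parallel to AM meets line CA ⇒ B = (2/3, -1/3)
B = C + t·(A−C) with t = 2, so CB:BA = t:(1−t) = 2:-1

CB:BA = -2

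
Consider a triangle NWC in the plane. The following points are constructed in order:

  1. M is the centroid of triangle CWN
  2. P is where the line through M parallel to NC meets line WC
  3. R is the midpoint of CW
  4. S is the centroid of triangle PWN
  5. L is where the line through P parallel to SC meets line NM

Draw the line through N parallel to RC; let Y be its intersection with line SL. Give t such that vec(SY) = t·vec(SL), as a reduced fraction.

t = -11/4

Work in coordinates with N = (0, 0), W = (1, 0), C = (0, 1).
1. M is the centroid of triangle CWN ⇒ M = (1/3, 1/3)
2. P is where the line through M parallel to NC meets line WC ⇒ P = (1/3, 2/3)
3. R is the midpoint of CW ⇒ R = (1/2, 1/2)
4. S is the centroid of triangle PWN ⇒ S = (4/9, 2/9)
5. L is where the line through P parallel to SC meets line NM ⇒ L = (5/11, 5/11)
through N parallel to RC: direction (-1/2, 1/2); meets SL at Y = (5/12, -5/12)
Y = S + t·(L−S) with t = -11/4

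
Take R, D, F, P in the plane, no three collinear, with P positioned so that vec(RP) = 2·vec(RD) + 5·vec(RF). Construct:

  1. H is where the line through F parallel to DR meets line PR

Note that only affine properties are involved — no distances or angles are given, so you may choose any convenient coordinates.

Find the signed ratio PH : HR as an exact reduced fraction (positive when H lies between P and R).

PH:HR = 4

Assign R = (0, 0), D = (1, 0), F = (0, 1), P = (2, 5) — the answer is frame-independent, so this choice is without loss of generality.
1. H is where the line through F parallel to DR meets line PR ⇒ H = (2/5, 1)
H = P + t·(R−P) with t = 4/5, so PH:HR = t:(1−t) = 4/5:1/5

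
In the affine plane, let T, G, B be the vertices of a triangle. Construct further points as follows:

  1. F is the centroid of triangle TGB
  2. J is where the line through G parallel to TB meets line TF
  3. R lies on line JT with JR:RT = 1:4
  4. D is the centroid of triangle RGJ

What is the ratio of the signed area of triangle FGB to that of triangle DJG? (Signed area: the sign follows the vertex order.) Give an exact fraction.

Assign T = (0, 0), G = (1, 0), B = (0, 1) — the answer is frame-independent, so this choice is without loss of generality.
1. F is the centroid of triangle TGB ⇒ F = (1/3, 1/3)
2. J is where the line through G parallel to TB meets line TF ⇒ J = (1, 1)
3. R lies on line JT with JR:RT = 1:4 ⇒ R = (4/5, 4/5)
4. D is the centroid of triangle RGJ ⇒ D = (14/15, 3/5)
2·[FGB] = 1/3, 2·[DJG] = -1/15
[FGB]:[DJG] = 1/3:-1/15 = -5

[FGB]:[DJG] = -5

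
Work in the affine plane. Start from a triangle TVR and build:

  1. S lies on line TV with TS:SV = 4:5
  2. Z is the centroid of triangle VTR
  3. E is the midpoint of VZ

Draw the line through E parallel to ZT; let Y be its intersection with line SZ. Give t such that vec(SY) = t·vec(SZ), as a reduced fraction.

t = -1/8

Assign T = (0, 0), V = (1, 0), R = (0, 1) — the answer is frame-independent, so this choice is without loss of generality.
1. S lies on line TV with TS:SV = 4:5 ⇒ S = (4/9, 0)
2. Z is the centroid of triangle VTR ⇒ Z = (1/3, 1/3)
3. E is the midpoint of VZ ⇒ E = (2/3, 1/6)
through E parallel to ZT: direction (-1/3, -1/3); meets SZ at Y = (11/24, -1/24)
Y = S + t·(Z−S) with t = -1/8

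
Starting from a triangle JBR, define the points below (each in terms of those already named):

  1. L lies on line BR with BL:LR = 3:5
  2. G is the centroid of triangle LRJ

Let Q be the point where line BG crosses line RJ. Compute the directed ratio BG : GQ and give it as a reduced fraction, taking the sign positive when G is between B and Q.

BG:GQ = 19/5

Assign J = (0, 0), B = (1, 0), R = (0, 1) — the answer is frame-independent, so this choice is without loss of generality.
1. L lies on line BR with BL:LR = 3:5 ⇒ L = (5/8, 3/8)
2. G is the centroid of triangle LRJ ⇒ G = (5/24, 11/24)
line BG meets RJ at Q = (0, 11/19)
G = B + t·(Q−B) with t = 19/24, so BG:GQ = 19/24:5/24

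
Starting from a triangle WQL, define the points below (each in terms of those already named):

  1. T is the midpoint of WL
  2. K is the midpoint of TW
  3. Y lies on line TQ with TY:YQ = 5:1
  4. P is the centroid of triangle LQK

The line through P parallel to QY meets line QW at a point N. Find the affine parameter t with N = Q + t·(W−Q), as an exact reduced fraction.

t = -1/6

Assign W = (0, 0), Q = (1, 0), L = (0, 1) — the answer is frame-independent, so this choice is without loss of generality.
1. T is the midpoint of WL ⇒ T = (0, 1/2)
2. K is the midpoint of TW ⇒ K = (0, 1/4)
3. Y lies on line TQ with TY:YQ = 5:1 ⇒ Y = (5/6, 1/12)
4. P is the centroid of triangle LQK ⇒ P = (1/3, 5/12)
through P parallel to QY: direction (-1/6, 1/12); meets QW at N = (7/6, 0)
N = Q + t·(W−Q) with t = -1/6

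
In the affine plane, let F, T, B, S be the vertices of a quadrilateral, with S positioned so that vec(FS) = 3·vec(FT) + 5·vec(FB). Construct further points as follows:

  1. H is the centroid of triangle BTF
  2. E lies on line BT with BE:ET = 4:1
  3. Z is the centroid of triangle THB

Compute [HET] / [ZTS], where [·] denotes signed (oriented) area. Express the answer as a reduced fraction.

Assign F = (0, 0), T = (1, 0), B = (0, 1), S = (3, 5) — the answer is frame-independent, so this choice is without loss of generality.
1. H is the centroid of triangle BTF ⇒ H = (1/3, 1/3)
2. E lies on line BT with BE:ET = 4:1 ⇒ E = (4/5, 1/5)
3. Z is the centroid of triangle THB ⇒ Z = (4/9, 4/9)
2·[HET] = -1/15, 2·[ZTS] = 11/3
[HET]:[ZTS] = -1/15:11/3 = -1/55

[HET]:[ZTS] = -1/55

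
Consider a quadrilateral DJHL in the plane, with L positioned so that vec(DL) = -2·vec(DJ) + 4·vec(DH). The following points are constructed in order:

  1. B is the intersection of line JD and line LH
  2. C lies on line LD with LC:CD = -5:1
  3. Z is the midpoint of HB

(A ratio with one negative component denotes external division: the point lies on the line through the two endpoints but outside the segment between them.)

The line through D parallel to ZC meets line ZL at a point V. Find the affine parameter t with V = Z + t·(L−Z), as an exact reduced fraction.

Work in coordinates with D = (0, 0), J = (1, 0), H = (0, 1), L = (-2, 4).
1. B is the intersection of line JD and line LH ⇒ B = (2/3, 0)
2. C lies on line LD with LC:CD = -5:1 ⇒ C = (1/2, -1)
3. Z is the midpoint of HB ⇒ Z = (1/3, 1/2)
through D parallel to ZC: direction (1/6, -3/2); meets ZL at V = (-2/15, 6/5)
V = Z + t·(L−Z) with t = 1/5

t = 1/5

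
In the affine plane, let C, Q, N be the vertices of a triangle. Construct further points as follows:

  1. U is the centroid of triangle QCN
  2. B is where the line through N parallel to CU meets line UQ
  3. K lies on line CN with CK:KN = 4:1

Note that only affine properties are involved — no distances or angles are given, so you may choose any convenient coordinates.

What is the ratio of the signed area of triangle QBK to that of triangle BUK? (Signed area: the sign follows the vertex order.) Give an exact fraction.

Work in coordinates with C = (0, 0), Q = (1, 0), N = (0, 1).
1. U is the centroid of triangle QCN ⇒ U = (1/3, 1/3)
2. B is where the line through N parallel to CU meets line UQ ⇒ B = (-1/3, 2/3)
3. K lies on line CN with CK:KN = 4:1 ⇒ K = (0, 4/5)
2·[QBK] = -2/5, 2·[BUK] = 1/5
[QBK]:[BUK] = -2/5:1/5 = -2

[QBK]:[BUK] = -2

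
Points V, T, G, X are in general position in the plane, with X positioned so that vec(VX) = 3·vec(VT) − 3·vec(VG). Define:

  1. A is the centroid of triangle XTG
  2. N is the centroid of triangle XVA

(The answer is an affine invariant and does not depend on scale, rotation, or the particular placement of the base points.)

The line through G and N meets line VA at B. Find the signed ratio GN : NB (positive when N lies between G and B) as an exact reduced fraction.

GN:NB = -3

Work in coordinates with V = (0, 0), T = (1, 0), G = (0, 1), X = (3, -3).
1. A is the centroid of triangle XTG ⇒ A = (4/3, -2/3)
2. N is the centroid of triangle XVA ⇒ N = (13/9, -11/9)
line GN meets VA at B = (26/27, -13/27)
N = G + t·(B−G) with t = 3/2, so GN:NB = 3/2:-1/2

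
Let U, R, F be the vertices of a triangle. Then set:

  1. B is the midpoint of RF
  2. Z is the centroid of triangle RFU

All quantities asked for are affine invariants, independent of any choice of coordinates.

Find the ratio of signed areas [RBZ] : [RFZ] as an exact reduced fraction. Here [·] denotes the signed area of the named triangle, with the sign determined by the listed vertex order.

[RBZ]:[RFZ] = 1/2

Work in coordinates with U = (0, 0), R = (1, 0), F = (0, 1).
1. B is the midpoint of RF ⇒ B = (1/2, 1/2)
2. Z is the centroid of triangle RFU ⇒ Z = (1/3, 1/3)
2·[RBZ] = 1/6, 2·[RFZ] = 1/3
[RBZ]:[RFZ] = 1/6:1/3 = 1/2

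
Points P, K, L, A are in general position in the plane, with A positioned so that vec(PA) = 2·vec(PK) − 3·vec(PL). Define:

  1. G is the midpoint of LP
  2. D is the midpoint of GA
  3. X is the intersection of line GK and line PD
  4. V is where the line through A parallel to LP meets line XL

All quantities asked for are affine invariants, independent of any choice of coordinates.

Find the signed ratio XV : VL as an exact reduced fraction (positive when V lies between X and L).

Assign P = (0, 0), K = (1, 0), L = (0, 1), A = (2, -3) — the answer is frame-independent, so this choice is without loss of generality.
1. G is the midpoint of LP ⇒ G = (0, 1/2)
2. D is the midpoint of GA ⇒ D = (1, -5/4)
3. X is the intersection of line GK and line PD ⇒ X = (-2/3, 5/6)
4. V is where the line through A parallel to LP meets line XL ⇒ V = (2, 3/2)
V = X + t·(L−X) with t = 4, so XV:VL = t:(1−t) = 4:-3

XV:VL = -4/3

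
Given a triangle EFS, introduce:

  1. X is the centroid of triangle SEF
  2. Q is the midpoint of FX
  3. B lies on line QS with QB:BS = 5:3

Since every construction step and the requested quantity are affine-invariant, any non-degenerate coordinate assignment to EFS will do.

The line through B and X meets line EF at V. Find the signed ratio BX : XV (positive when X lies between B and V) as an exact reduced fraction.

BX:XV = 17/16

Assign E = (0, 0), F = (1, 0), S = (0, 1) — the answer is frame-independent, so this choice is without loss of generality.
1. X is the centroid of triangle SEF ⇒ X = (1/3, 1/3)
2. Q is the midpoint of FX ⇒ Q = (2/3, 1/6)
3. B lies on line QS with QB:BS = 5:3 ⇒ B = (1/4, 11/16)
line BX meets EF at V = (7/17, 0)
X = B + t·(V−B) with t = 17/33, so BX:XV = 17/33:16/33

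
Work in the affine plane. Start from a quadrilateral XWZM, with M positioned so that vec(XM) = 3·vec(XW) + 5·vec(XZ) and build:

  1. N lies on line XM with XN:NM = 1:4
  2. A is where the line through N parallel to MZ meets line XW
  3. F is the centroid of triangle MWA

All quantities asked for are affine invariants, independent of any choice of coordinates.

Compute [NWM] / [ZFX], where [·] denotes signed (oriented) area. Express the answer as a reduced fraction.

[NWM]:[ZFX] = -240/77

Set X = (0, 0), W = (1, 0), Z = (0, 1), M = (3, 5); any affine frame gives the same invariant.
1. N lies on line XM with XN:NM = 1:4 ⇒ N = (3/5, 1)
2. A is where the line through N parallel to MZ meets line XW ⇒ A = (-3/20, 0)
3. F is the centroid of triangle MWA ⇒ F = (77/60, 5/3)
2·[NWM] = 4, 2·[ZFX] = -77/60
[NWM]:[ZFX] = 4:-77/60 = -240/77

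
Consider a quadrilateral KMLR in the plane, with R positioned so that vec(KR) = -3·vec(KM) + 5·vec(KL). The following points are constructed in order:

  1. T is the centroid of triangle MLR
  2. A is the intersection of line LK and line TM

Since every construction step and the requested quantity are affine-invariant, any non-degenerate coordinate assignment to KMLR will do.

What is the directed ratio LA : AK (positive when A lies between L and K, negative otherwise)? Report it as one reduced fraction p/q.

Assign K = (0, 0), M = (1, 0), L = (0, 1), R = (-3, 5) — the answer is frame-independent, so this choice is without loss of generality.
1. T is the centroid of triangle MLR ⇒ T = (-2/3, 2)
2. A is the intersection of line LK and line TM ⇒ A = (0, 6/5)
A = L + t·(K−L) with t = -1/5, so LA:AK = t:(1−t) = -1/5:6/5

LA:AK = -1/6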